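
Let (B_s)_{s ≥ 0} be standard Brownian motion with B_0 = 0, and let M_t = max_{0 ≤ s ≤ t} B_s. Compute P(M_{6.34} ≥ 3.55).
P(M_{6.34} ≥ 3.55) = 2·P(B_{6.34} ≥ 3.55) = 2(1 − Φ(3.55/√6.34)) ≈ 0.1586

By the reflection principle for Brownian motion, P(M_t ≥ a) = 2 · P(B_t ≥ a) for a ≥ 0. Since B_t ~ N(0, t), P(B_t ≥ 3.55) = 1 − Φ(3.55/√t) = 1 − Φ(3.55/√6.34) = 1 − Φ(1.4099). So
  P(M_{6.34} ≥ 3.55) = 2(1 − Φ(1.4099)) ≈ 0.1586.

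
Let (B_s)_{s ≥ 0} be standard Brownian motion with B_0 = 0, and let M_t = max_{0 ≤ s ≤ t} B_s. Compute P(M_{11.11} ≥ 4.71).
P(M_{11.11} ≥ 4.71) = 2·P(B_{11.11} ≥ 4.71) = 2(1 − Φ(4.71/√11.11)) ≈ 0.1576

By the reflection principle for Brownian motion, P(M_t ≥ a) = 2 · P(B_t ≥ a) for a ≥ 0. Since B_t ~ N(0, t), P(B_t ≥ 4.71) = 1 − Φ(4.71/√t) = 1 − Φ(4.71/√11.11) = 1 − Φ(1.4131). So
  P(M_{11.11} ≥ 4.71) = 2(1 − Φ(1.4131)) ≈ 0.1576.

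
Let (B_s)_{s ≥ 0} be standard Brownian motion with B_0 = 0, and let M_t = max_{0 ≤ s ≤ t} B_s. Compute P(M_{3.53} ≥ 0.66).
P(M_{3.53} ≥ 0.66) = 2·P(B_{3.53} ≥ 0.66) = 2(1 − Φ(0.66/√3.53)) ≈ 0.7254

By the reflection principle for Brownian motion, P(M_t ≥ a) = 2 · P(B_t ≥ a) for a ≥ 0. Since B_t ~ N(0, t), P(B_t ≥ 0.66) = 1 − Φ(0.66/√t) = 1 − Φ(0.66/√3.53) = 1 − Φ(0.3513). So
  P(M_{3.53} ≥ 0.66) = 2(1 − Φ(0.3513)) ≈ 0.7254.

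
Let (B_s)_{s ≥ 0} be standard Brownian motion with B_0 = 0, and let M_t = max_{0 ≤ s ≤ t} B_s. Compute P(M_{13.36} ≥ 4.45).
P(M_{13.36} ≥ 4.45) = 2·P(B_{13.36} ≥ 4.45) = 2(1 − Φ(4.45/√13.36)) ≈ 0.2234

By the reflection principle for Brownian motion, P(M_t ≥ a) = 2 · P(B_t ≥ a) for a ≥ 0. Since B_t ~ N(0, t), P(B_t ≥ 4.45) = 1 − Φ(4.45/√t) = 1 − Φ(4.45/√13.36) = 1 − Φ(1.2175). So
  P(M_{13.36} ≥ 4.45) = 2(1 − Φ(1.2175)) ≈ 0.2234.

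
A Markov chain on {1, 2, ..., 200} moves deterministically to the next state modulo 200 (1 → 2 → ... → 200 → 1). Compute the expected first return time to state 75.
E[T_75 | X_0 = 75] = 200

The chain cycles deterministically, so starting at state 75 it returns in exactly 200 steps. Equivalently, the stationary distribution is uniform π_j = 1/200 for every state j, so by Kac's formula E[T_75] = 1/π_75 = 200.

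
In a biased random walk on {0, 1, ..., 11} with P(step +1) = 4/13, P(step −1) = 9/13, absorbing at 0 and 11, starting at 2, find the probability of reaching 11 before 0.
P(hit 11 before 0) = (1 − (9/4)^2) / (1 − (9/4)^11) = 3407872/6275373061

Let u_k denote P(reach 11 before 0 | start at k). Boundary: u_0 = 0, u_11 = 1. Recurrence: u_k = 4/13·u_{k+1} + 9/13·u_{k-1} for 1 ≤ k ≤ 10. Try u_k = A + B·r^k with r = q/p = (9/13)/(4/13) = 9/4. Substitution satisfies the recurrence; boundary conditions give:
  u_k = (1 − r^k) / (1 − r^N) = (1 − (9/4)^2) / (1 − (9/4)^11) = 3407872/6275373061.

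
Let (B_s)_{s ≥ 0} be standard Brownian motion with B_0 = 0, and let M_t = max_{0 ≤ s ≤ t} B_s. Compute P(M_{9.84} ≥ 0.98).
P(M_{9.84} ≥ 0.98) = 2·P(B_{9.84} ≥ 0.98) = 2(1 − Φ(0.98/√9.84)) ≈ 0.7547

By the reflection principle for Brownian motion, P(M_t ≥ a) = 2 · P(B_t ≥ a) for a ≥ 0. Since B_t ~ N(0, t), P(B_t ≥ 0.98) = 1 − Φ(0.98/√t) = 1 − Φ(0.98/√9.84) = 1 − Φ(0.3124). So
  P(M_{9.84} ≥ 0.98) = 2(1 − Φ(0.3124)) ≈ 0.7547.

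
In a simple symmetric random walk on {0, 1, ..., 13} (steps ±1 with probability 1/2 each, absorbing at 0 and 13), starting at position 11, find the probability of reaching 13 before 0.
P(hit 13 before 0) = 11/13

Let u_k = P(hit 13 before 0 | start at k). Then u_0 = 0, u_13 = 1, and u_k = u_{k-1}/2 + u_{k+1}/2 for 1 ≤ k ≤ 12. This harmonic recurrence is solved by u_k = k/13, giving u_11 = 11/13.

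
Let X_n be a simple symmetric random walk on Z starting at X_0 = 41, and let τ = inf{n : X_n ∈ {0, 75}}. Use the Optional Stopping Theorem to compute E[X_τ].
E[X_τ] = 41

X_n is a martingale and τ is a bounded-mean stopping time (indeed τ is finite a.s. with bounded expectation since the walk is in a bounded region). By the OST, E[X_τ] = E[X_0] = 41. Equivalently: E[X_τ] = 75 · P(hit 75 first) + 0 · P(hit 0 first) = 75 · (41/75) = 41.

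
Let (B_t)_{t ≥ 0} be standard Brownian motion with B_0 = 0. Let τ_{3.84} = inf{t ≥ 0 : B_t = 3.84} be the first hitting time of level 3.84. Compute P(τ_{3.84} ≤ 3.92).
P(τ_{3.84} ≤ 3.92) = 2(1 − Φ(3.84/√3.92)) = 2(1 − Φ(1.9395)) ≈ 0.0524

By the reflection principle for standard BM, P(τ_b ≤ t) = 2 · P(B_t ≥ b). Since B_t ~ N(0, t), P(B_t ≥ 3.84) = 1 − Φ(3.84/√t) = 1 − Φ(3.84/√3.92) = 1 − Φ(1.9395) ≈ 0.02622. Doubling: P(τ_{3.84} ≤ 3.92) ≈ 2 · 0.02622 = 0.05244 ≈ 0.0524.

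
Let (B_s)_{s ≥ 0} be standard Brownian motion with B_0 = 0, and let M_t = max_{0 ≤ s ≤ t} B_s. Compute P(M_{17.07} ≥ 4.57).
P(M_{17.07} ≥ 4.57) = 2·P(B_{17.07} ≥ 4.57) = 2(1 − Φ(4.57/√17.07)) ≈ 0.2687

By the reflection principle for Brownian motion, P(M_t ≥ a) = 2 · P(B_t ≥ a) for a ≥ 0. Since B_t ~ N(0, t), P(B_t ≥ 4.57) = 1 − Φ(4.57/√t) = 1 − Φ(4.57/√17.07) = 1 − Φ(1.1061). So
  P(M_{17.07} ≥ 4.57) = 2(1 − Φ(1.1061)) ≈ 0.2687.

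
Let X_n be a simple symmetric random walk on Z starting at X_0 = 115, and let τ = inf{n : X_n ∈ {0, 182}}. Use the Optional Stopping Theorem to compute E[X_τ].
E[X_τ] = 115

X_n is a martingale and τ is a bounded-mean stopping time (indeed τ is finite a.s. with bounded expectation since the walk is in a bounded region). By the OST, E[X_τ] = E[X_0] = 115. Equivalently: E[X_τ] = 182 · P(hit 182 first) + 0 · P(hit 0 first) = 182 · (115/182) = 115.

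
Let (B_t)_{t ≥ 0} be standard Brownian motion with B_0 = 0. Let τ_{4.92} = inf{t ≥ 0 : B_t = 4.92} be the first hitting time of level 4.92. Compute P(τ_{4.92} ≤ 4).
P(τ_{4.92} ≤ 4) = 2(1 − Φ(4.92/√4)) = 2(1 − Φ(2.4600)) ≈ 0.0139

By the reflection principle for standard BM, P(τ_b ≤ t) = 2 · P(B_t ≥ b). Since B_t ~ N(0, t), P(B_t ≥ 4.92) = 1 − Φ(4.92/√t) = 1 − Φ(4.92/√4) = 1 − Φ(2.4600) ≈ 0.00695. Doubling: P(τ_{4.92} ≤ 4) ≈ 2 · 0.00695 = 0.01390 ≈ 0.0139.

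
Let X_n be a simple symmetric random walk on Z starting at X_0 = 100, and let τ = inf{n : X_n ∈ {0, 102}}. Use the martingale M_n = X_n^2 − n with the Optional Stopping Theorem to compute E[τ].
E[τ] = 200

M_n = X_n^2 − n is a martingale (since E[X_{n+1}^2 | F_n] = X_n^2 + 1). By OST (τ has finite mean in a bounded region), E[M_τ] = E[M_0] = X_0^2 − 0 = 100^2 = 10000. Also E[M_τ] = E[X_τ^2] − E[τ]. The walk exits at 0 or 102, with P(hit 102 first) = 100/102, so E[X_τ^2] = 102^2 · 100/102 + 0 = 10200. Thus E[τ] = E[X_τ^2] − E[M_τ] = 10200 − 10000 = 200 = 100(102 − 100) = 200.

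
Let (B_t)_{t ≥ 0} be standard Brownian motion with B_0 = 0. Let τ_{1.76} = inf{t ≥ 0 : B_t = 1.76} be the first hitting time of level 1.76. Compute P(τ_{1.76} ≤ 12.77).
P(τ_{1.76} ≤ 12.77) = 2(1 − Φ(1.76/√12.77)) = 2(1 − Φ(0.4925)) ≈ 0.6224

By the reflection principle for standard BM, P(τ_b ≤ t) = 2 · P(B_t ≥ b). Since B_t ~ N(0, t), P(B_t ≥ 1.76) = 1 − Φ(1.76/√t) = 1 − Φ(1.76/√12.77) = 1 − Φ(0.4925) ≈ 0.31118. Doubling: P(τ_{1.76} ≤ 12.77) ≈ 2 · 0.31118 = 0.62236 ≈ 0.6224.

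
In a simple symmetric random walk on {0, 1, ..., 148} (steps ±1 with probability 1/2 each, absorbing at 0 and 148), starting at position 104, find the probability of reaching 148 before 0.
P(hit 148 before 0) = 104/148 = 26/37

Let u_k = P(hit 148 before 0 | start at k). Then u_0 = 0, u_148 = 1, and u_k = u_{k-1}/2 + u_{k+1}/2 for 1 ≤ k ≤ 147. This harmonic recurrence is solved by u_k = k/148, giving u_104 = 104/148 = 26/37.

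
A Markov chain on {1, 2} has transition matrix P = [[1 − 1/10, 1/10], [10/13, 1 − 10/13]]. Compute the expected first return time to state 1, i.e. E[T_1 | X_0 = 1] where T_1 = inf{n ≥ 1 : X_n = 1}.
E[T_1 | X_0 = 1] = 1/π_1 = 113/100

For an irreducible recurrent Markov chain with stationary distribution π, E[T_i | X_0 = i] = 1/π_i (Kac's formula). Here π_1 = (10/13)/(1/10 + 10/13) = (10/13)/(113/130) = 100/113, so E[T_1 | X_0 = 1] = 1/π_1 = (1/10 + 10/13)/(10/13) = (113/130)/(10/13) = 113/100.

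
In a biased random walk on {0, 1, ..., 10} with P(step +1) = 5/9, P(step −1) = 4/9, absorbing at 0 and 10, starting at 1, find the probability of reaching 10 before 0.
P(hit 10 before 0) = (1 − (4/5)^1) / (1 − (4/5)^10) = 1953125/8717049

Let u_k denote P(reach 10 before 0 | start at k). Boundary: u_0 = 0, u_10 = 1. Recurrence: u_k = 5/9·u_{k+1} + 4/9·u_{k-1} for 1 ≤ k ≤ 9. Try u_k = A + B·r^k with r = q/p = (4/9)/(5/9) = 4/5. Substitution satisfies the recurrence; boundary conditions give:
  u_k = (1 − r^k) / (1 − r^N) = (1 − (4/5)^1) / (1 − (4/5)^10) = 1953125/8717049.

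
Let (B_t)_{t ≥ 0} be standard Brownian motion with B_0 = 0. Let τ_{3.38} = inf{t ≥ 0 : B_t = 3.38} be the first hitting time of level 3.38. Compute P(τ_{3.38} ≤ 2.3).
P(τ_{3.38} ≤ 2.3) = 2(1 − Φ(3.38/√2.3)) = 2(1 − Φ(2.2287)) ≈ 0.0258

By the reflection principle for standard BM, P(τ_b ≤ t) = 2 · P(B_t ≥ b). Since B_t ~ N(0, t), P(B_t ≥ 3.38) = 1 − Φ(3.38/√t) = 1 − Φ(3.38/√2.3) = 1 − Φ(2.2287) ≈ 0.01292. Doubling: P(τ_{3.38} ≤ 2.3) ≈ 2 · 0.01292 = 0.02584 ≈ 0.0258.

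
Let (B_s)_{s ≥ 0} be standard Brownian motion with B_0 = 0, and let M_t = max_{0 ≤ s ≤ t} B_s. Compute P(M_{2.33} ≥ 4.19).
P(M_{2.33} ≥ 4.19) = 2·P(B_{2.33} ≥ 4.19) = 2(1 − Φ(4.19/√2.33)) ≈ 0.0061

By the reflection principle for Brownian motion, P(M_t ≥ a) = 2 · P(B_t ≥ a) for a ≥ 0. Since B_t ~ N(0, t), P(B_t ≥ 4.19) = 1 − Φ(4.19/√t) = 1 − Φ(4.19/√2.33) = 1 − Φ(2.7450). So
  P(M_{2.33} ≥ 4.19) = 2(1 − Φ(2.7450)) ≈ 0.0061.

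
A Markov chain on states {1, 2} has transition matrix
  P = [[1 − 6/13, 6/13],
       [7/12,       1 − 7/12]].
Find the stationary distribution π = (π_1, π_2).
π_1 = 91/163, π_2 = 72/163

Solve πP = π with π_1 + π_2 = 1. From πP = π: π_1 · (1 − 6/13) + π_2 · 7/12 = π_1 ⇒ π_2 · 7/12 = π_1 · 6/13 ⇒ π_2/π_1 = (6/13)/(7/12) = 72/91. Together with π_1 + π_2 = 1:
  π_1 = (7/12)/(6/13 + 7/12) = (7/12)/(163/156) = 91/163,
  π_2 = (6/13)/(6/13 + 7/12) = (6/13)/(163/156) = 72/163.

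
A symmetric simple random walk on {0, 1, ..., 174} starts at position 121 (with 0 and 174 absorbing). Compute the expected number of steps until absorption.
E[τ | X_0 = 121] = 6413

Let v_k = E[τ | X_0 = k]. Boundary: v_0 = v_174 = 0. Recurrence: v_k = 1 + (v_{k-1} + v_{k+1})/2 for 1 ≤ k ≤ 173. The particular solution to v_k − (v_{k-1} + v_{k+1})/2 = 1 is v_k = −k^2. Adding homogeneous solution A + B k and matching boundaries gives v_k = k (174 − k). Substituting k = 121: v_121 = 121 · 53 = 6413.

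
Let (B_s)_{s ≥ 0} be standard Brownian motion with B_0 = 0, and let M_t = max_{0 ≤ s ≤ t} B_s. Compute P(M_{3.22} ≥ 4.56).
P(M_{3.22} ≥ 4.56) = 2·P(B_{3.22} ≥ 4.56) = 2(1 − Φ(4.56/√3.22)) ≈ 0.0110

By the reflection principle for Brownian motion, P(M_t ≥ a) = 2 · P(B_t ≥ a) for a ≥ 0. Since B_t ~ N(0, t), P(B_t ≥ 4.56) = 1 − Φ(4.56/√t) = 1 − Φ(4.56/√3.22) = 1 − Φ(2.5412). So
  P(M_{3.22} ≥ 4.56) = 2(1 − Φ(2.5412)) ≈ 0.0110.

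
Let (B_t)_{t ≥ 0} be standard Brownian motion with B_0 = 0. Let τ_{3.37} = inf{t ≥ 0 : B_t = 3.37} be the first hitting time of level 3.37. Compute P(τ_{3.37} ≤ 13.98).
P(τ_{3.37} ≤ 13.98) = 2(1 − Φ(3.37/√13.98)) = 2(1 − Φ(0.9013)) ≈ 0.3674

By the reflection principle for standard BM, P(τ_b ≤ t) = 2 · P(B_t ≥ b). Since B_t ~ N(0, t), P(B_t ≥ 3.37) = 1 − Φ(3.37/√t) = 1 − Φ(3.37/√13.98) = 1 − Φ(0.9013) ≈ 0.18371. Doubling: P(τ_{3.37} ≤ 13.98) ≈ 2 · 0.18371 = 0.36742 ≈ 0.3674.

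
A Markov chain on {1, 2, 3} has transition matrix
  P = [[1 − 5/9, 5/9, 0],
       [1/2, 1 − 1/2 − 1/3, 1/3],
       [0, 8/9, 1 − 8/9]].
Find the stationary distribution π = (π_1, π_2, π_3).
π = (36/91, 40/91, 15/91)

This is a birth-death chain on three states, which satisfies detailed balance: π_1 · P_{12} = π_2 · P_{21} and π_2 · P_{23} = π_3 · P_{32}.
From π_1 · 5/9 = π_2 · 1/2: π_2/π_1 = (5/9)/(1/2) = 10/9.
From π_2 · 1/3 = π_3 · 8/9: π_3/π_2 = (1/3)/(8/9) = 3/8.
Take π_1 proportional to 1; then unnormalized π = (1, 10/9, 5/12). Normalize by dividing by the sum 91/36:
  π = (36/91, 40/91, 15/91).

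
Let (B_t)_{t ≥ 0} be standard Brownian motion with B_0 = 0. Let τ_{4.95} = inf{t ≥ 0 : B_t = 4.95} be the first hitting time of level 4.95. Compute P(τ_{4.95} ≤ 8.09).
P(τ_{4.95} ≤ 8.09) = 2(1 − Φ(4.95/√8.09)) = 2(1 − Φ(1.7403)) ≈ 0.0818

By the reflection principle for standard BM, P(τ_b ≤ t) = 2 · P(B_t ≥ b). Since B_t ~ N(0, t), P(B_t ≥ 4.95) = 1 − Φ(4.95/√t) = 1 − Φ(4.95/√8.09) = 1 − Φ(1.7403) ≈ 0.04090. Doubling: P(τ_{4.95} ≤ 8.09) ≈ 2 · 0.04090 = 0.08180 ≈ 0.0818.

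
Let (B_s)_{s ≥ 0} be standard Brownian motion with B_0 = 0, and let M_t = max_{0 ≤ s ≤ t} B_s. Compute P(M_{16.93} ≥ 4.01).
P(M_{16.93} ≥ 4.01) = 2·P(B_{16.93} ≥ 4.01) = 2(1 − Φ(4.01/√16.93)) ≈ 0.3298

By the reflection principle for Brownian motion, P(M_t ≥ a) = 2 · P(B_t ≥ a) for a ≥ 0. Since B_t ~ N(0, t), P(B_t ≥ 4.01) = 1 − Φ(4.01/√t) = 1 − Φ(4.01/√16.93) = 1 − Φ(0.9746). So
  P(M_{16.93} ≥ 4.01) = 2(1 − Φ(0.9746)) ≈ 0.3298.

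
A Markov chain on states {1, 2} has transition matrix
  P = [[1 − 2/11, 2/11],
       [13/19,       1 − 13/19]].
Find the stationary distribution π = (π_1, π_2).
π_1 = 143/181, π_2 = 38/181

Solve πP = π with π_1 + π_2 = 1. From πP = π: π_1 · (1 − 2/11) + π_2 · 13/19 = π_1 ⇒ π_2 · 13/19 = π_1 · 2/11 ⇒ π_2/π_1 = (2/11)/(13/19) = 38/143. Together with π_1 + π_2 = 1:
  π_1 = (13/19)/(2/11 + 13/19) = (13/19)/(181/209) = 143/181,
  π_2 = (2/11)/(2/11 + 13/19) = (2/11)/(181/209) = 38/181.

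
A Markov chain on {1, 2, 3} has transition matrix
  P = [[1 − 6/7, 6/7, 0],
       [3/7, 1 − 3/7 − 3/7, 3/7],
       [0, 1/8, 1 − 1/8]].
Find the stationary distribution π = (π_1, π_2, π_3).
π = (7/69, 14/69, 16/23)

This is a birth-death chain on three states, which satisfies detailed balance: π_1 · P_{12} = π_2 · P_{21} and π_2 · P_{23} = π_3 · P_{32}.
From π_1 · 6/7 = π_2 · 3/7: π_2/π_1 = (6/7)/(3/7) = 2.
From π_2 · 3/7 = π_3 · 1/8: π_3/π_2 = (3/7)/(1/8) = 24/7.
Take π_1 proportional to 1; then unnormalized π = (1, 2, 48/7). Normalize by dividing by the sum 69/7:
  π = (7/69, 14/69, 16/23).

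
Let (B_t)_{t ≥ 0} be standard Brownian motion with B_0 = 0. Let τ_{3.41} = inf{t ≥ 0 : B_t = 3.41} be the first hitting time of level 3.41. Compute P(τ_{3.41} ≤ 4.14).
P(τ_{3.41} ≤ 4.14) = 2(1 − Φ(3.41/√4.14)) = 2(1 − Φ(1.6759)) ≈ 0.0938

By the reflection principle for standard BM, P(τ_b ≤ t) = 2 · P(B_t ≥ b). Since B_t ~ N(0, t), P(B_t ≥ 3.41) = 1 − Φ(3.41/√t) = 1 − Φ(3.41/√4.14) = 1 − Φ(1.6759) ≈ 0.04688. Doubling: P(τ_{3.41} ≤ 4.14) ≈ 2 · 0.04688 = 0.09376 ≈ 0.0938.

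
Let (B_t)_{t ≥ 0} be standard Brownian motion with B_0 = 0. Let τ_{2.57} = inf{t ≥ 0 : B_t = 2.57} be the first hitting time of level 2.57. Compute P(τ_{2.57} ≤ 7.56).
P(τ_{2.57} ≤ 7.56) = 2(1 − Φ(2.57/√7.56)) = 2(1 − Φ(0.9347)) ≈ 0.3499

By the reflection principle for standard BM, P(τ_b ≤ t) = 2 · P(B_t ≥ b). Since B_t ~ N(0, t), P(B_t ≥ 2.57) = 1 − Φ(2.57/√t) = 1 − Φ(2.57/√7.56) = 1 − Φ(0.9347) ≈ 0.17497. Doubling: P(τ_{2.57} ≤ 7.56) ≈ 2 · 0.17497 = 0.34994 ≈ 0.3499.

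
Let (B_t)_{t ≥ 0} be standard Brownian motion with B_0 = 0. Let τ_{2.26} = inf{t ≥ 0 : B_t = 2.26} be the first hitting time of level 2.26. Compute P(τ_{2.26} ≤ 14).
P(τ_{2.26} ≤ 14) = 2(1 − Φ(2.26/√14)) = 2(1 − Φ(0.6040)) ≈ 0.5458

By the reflection principle for standard BM, P(τ_b ≤ t) = 2 · P(B_t ≥ b). Since B_t ~ N(0, t), P(B_t ≥ 2.26) = 1 − Φ(2.26/√t) = 1 − Φ(2.26/√14) = 1 − Φ(0.6040) ≈ 0.27292. Doubling: P(τ_{2.26} ≤ 14) ≈ 2 · 0.27292 = 0.54584 ≈ 0.5458.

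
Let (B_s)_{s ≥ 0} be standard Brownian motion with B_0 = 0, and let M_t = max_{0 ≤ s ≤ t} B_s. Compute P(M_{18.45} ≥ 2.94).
P(M_{18.45} ≥ 2.94) = 2·P(B_{18.45} ≥ 2.94) = 2(1 − Φ(2.94/√18.45)) ≈ 0.4937

By the reflection principle for Brownian motion, P(M_t ≥ a) = 2 · P(B_t ≥ a) for a ≥ 0. Since B_t ~ N(0, t), P(B_t ≥ 2.94) = 1 − Φ(2.94/√t) = 1 − Φ(2.94/√18.45) = 1 − Φ(0.6845). So
  P(M_{18.45} ≥ 2.94) = 2(1 − Φ(0.6845)) ≈ 0.4937.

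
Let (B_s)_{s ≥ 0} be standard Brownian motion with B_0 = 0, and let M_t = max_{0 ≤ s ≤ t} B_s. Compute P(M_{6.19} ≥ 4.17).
P(M_{6.19} ≥ 4.17) = 2·P(B_{6.19} ≥ 4.17) = 2(1 − Φ(4.17/√6.19)) ≈ 0.0937

By the reflection principle for Brownian motion, P(M_t ≥ a) = 2 · P(B_t ≥ a) for a ≥ 0. Since B_t ~ N(0, t), P(B_t ≥ 4.17) = 1 − Φ(4.17/√t) = 1 − Φ(4.17/√6.19) = 1 − Φ(1.6761). So
  P(M_{6.19} ≥ 4.17) = 2(1 − Φ(1.6761)) ≈ 0.0937.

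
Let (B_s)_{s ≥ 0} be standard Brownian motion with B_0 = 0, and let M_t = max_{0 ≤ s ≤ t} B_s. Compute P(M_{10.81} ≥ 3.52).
P(M_{10.81} ≥ 3.52) = 2·P(B_{10.81} ≥ 3.52) = 2(1 − Φ(3.52/√10.81)) ≈ 0.2843

By the reflection principle for Brownian motion, P(M_t ≥ a) = 2 · P(B_t ≥ a) for a ≥ 0. Since B_t ~ N(0, t), P(B_t ≥ 3.52) = 1 − Φ(3.52/√t) = 1 − Φ(3.52/√10.81) = 1 − Φ(1.0706). So
  P(M_{10.81} ≥ 3.52) = 2(1 − Φ(1.0706)) ≈ 0.2843.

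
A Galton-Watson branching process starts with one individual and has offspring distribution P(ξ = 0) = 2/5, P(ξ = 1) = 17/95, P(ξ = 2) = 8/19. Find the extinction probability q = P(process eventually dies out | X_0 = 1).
q = 19/20

The pgf is f(s) = 2/5 + 17/95·s + 8/19·s². The extinction probability q is the smallest fixed point of f in [0, 1]. Setting s = f(s):
  8/19·s² + (17/95 − 1)·s + 2/5 = 0
  8/19·s² − (2/5 + 8/19)·s + 2/5 = 0
which factors as (s − 1)·(8/19·s − 2/5) = 0, giving roots s = 1 and s = (2/5)/(8/19) = 19/20.
Mean offspring μ = 17/95 + 2·8/19 = 97/95 > 1 (supercritical), so q < 1. The extinction probability is the smaller root: q = (2/5)/(8/19) = 19/20.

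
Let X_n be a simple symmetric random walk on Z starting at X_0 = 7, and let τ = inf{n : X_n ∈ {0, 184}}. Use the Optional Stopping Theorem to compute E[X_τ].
E[X_τ] = 7

X_n is a martingale and τ is a bounded-mean stopping time (indeed τ is finite a.s. with bounded expectation since the walk is in a bounded region). By the OST, E[X_τ] = E[X_0] = 7. Equivalently: E[X_τ] = 184 · P(hit 184 first) + 0 · P(hit 0 first) = 184 · (7/184) = 7.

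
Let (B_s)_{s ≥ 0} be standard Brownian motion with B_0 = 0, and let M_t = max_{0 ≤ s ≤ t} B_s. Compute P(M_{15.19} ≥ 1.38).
P(M_{15.19} ≥ 1.38) = 2·P(B_{15.19} ≥ 1.38) = 2(1 − Φ(1.38/√15.19)) ≈ 0.7233

By the reflection principle for Brownian motion, P(M_t ≥ a) = 2 · P(B_t ≥ a) for a ≥ 0. Since B_t ~ N(0, t), P(B_t ≥ 1.38) = 1 − Φ(1.38/√t) = 1 − Φ(1.38/√15.19) = 1 − Φ(0.3541). So
  P(M_{15.19} ≥ 1.38) = 2(1 − Φ(0.3541)) ≈ 0.7233.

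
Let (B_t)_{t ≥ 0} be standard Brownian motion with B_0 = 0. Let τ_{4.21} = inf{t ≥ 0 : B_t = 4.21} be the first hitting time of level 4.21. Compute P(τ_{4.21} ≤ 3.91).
P(τ_{4.21} ≤ 3.91) = 2(1 − Φ(4.21/√3.91)) = 2(1 − Φ(2.1291)) ≈ 0.0332

By the reflection principle for standard BM, P(τ_b ≤ t) = 2 · P(B_t ≥ b). Since B_t ~ N(0, t), P(B_t ≥ 4.21) = 1 − Φ(4.21/√t) = 1 − Φ(4.21/√3.91) = 1 − Φ(2.1291) ≈ 0.01662. Doubling: P(τ_{4.21} ≤ 3.91) ≈ 2 · 0.01662 = 0.03324 ≈ 0.0332.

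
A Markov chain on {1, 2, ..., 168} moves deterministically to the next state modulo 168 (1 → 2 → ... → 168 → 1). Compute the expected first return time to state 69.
E[T_69 | X_0 = 69] = 168

The chain cycles deterministically, so starting at state 69 it returns in exactly 168 steps. Equivalently, the stationary distribution is uniform π_j = 1/168 for every state j, so by Kac's formula E[T_69] = 1/π_69 = 168.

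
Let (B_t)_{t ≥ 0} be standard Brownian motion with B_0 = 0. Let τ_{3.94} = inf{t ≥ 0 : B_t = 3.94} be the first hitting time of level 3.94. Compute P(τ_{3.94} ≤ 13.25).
P(τ_{3.94} ≤ 13.25) = 2(1 − Φ(3.94/√13.25)) = 2(1 − Φ(1.0824)) ≈ 0.2791

By the reflection principle for standard BM, P(τ_b ≤ t) = 2 · P(B_t ≥ b). Since B_t ~ N(0, t), P(B_t ≥ 3.94) = 1 − Φ(3.94/√t) = 1 − Φ(3.94/√13.25) = 1 − Φ(1.0824) ≈ 0.13954. Doubling: P(τ_{3.94} ≤ 13.25) ≈ 2 · 0.13954 = 0.27908 ≈ 0.2791.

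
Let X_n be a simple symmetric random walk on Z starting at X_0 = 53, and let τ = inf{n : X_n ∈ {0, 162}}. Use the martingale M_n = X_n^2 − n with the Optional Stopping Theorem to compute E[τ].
E[τ] = 5777

M_n = X_n^2 − n is a martingale (since E[X_{n+1}^2 | F_n] = X_n^2 + 1). By OST (τ has finite mean in a bounded region), E[M_τ] = E[M_0] = X_0^2 − 0 = 53^2 = 2809. Also E[M_τ] = E[X_τ^2] − E[τ]. The walk exits at 0 or 162, with P(hit 162 first) = 53/162, so E[X_τ^2] = 162^2 · 53/162 + 0 = 8586. Thus E[τ] = E[X_τ^2] − E[M_τ] = 8586 − 2809 = 5777 = 53(162 − 53) = 5777.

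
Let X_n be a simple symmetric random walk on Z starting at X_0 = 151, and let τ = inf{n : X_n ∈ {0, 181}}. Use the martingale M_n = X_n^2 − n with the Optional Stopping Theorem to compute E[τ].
E[τ] = 4530

M_n = X_n^2 − n is a martingale (since E[X_{n+1}^2 | F_n] = X_n^2 + 1). By OST (τ has finite mean in a bounded region), E[M_τ] = E[M_0] = X_0^2 − 0 = 151^2 = 22801. Also E[M_τ] = E[X_τ^2] − E[τ]. The walk exits at 0 or 181, with P(hit 181 first) = 151/181, so E[X_τ^2] = 181^2 · 151/181 + 0 = 27331. Thus E[τ] = E[X_τ^2] − E[M_τ] = 27331 − 22801 = 4530 = 151(181 − 151) = 4530.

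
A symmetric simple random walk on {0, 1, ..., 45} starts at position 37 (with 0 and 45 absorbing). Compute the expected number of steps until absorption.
E[τ | X_0 = 37] = 296

Let v_k = E[τ | X_0 = k]. Boundary: v_0 = v_45 = 0. Recurrence: v_k = 1 + (v_{k-1} + v_{k+1})/2 for 1 ≤ k ≤ 44. The particular solution to v_k − (v_{k-1} + v_{k+1})/2 = 1 is v_k = −k^2. Adding homogeneous solution A + B k and matching boundaries gives v_k = k (45 − k). Substituting k = 37: v_37 = 37 · 8 = 296.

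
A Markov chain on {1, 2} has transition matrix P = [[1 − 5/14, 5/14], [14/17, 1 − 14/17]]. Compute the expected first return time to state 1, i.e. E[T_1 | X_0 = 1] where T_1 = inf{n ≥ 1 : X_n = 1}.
E[T_1 | X_0 = 1] = 1/π_1 = 281/196

For an irreducible recurrent Markov chain with stationary distribution π, E[T_i | X_0 = i] = 1/π_i (Kac's formula). Here π_1 = (14/17)/(5/14 + 14/17) = (14/17)/(281/238) = 196/281, so E[T_1 | X_0 = 1] = 1/π_1 = (5/14 + 14/17)/(14/17) = (281/238)/(14/17) = 281/196.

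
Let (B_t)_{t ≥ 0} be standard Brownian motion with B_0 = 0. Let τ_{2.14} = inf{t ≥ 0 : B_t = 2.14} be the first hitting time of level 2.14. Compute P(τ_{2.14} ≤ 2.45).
P(τ_{2.14} ≤ 2.45) = 2(1 − Φ(2.14/√2.45)) = 2(1 − Φ(1.3672)) ≈ 0.1716

By the reflection principle for standard BM, P(τ_b ≤ t) = 2 · P(B_t ≥ b). Since B_t ~ N(0, t), P(B_t ≥ 2.14) = 1 − Φ(2.14/√t) = 1 − Φ(2.14/√2.45) = 1 − Φ(1.3672) ≈ 0.08578. Doubling: P(τ_{2.14} ≤ 2.45) ≈ 2 · 0.08578 = 0.17156 ≈ 0.1716.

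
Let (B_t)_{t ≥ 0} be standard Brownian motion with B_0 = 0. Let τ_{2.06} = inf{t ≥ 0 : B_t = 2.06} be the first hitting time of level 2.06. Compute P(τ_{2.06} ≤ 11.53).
P(τ_{2.06} ≤ 11.53) = 2(1 − Φ(2.06/√11.53)) = 2(1 − Φ(0.6067)) ≈ 0.5441

By the reflection principle for standard BM, P(τ_b ≤ t) = 2 · P(B_t ≥ b). Since B_t ~ N(0, t), P(B_t ≥ 2.06) = 1 − Φ(2.06/√t) = 1 − Φ(2.06/√11.53) = 1 − Φ(0.6067) ≈ 0.27203. Doubling: P(τ_{2.06} ≤ 11.53) ≈ 2 · 0.27203 = 0.54406 ≈ 0.5441.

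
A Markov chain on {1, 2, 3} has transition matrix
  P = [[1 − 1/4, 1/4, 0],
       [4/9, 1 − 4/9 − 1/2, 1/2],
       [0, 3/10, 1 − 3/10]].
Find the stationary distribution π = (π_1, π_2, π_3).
π = (2/5, 9/40, 3/8)

This is a birth-death chain on three states, which satisfies detailed balance: π_1 · P_{12} = π_2 · P_{21} and π_2 · P_{23} = π_3 · P_{32}.
From π_1 · 1/4 = π_2 · 4/9: π_2/π_1 = (1/4)/(4/9) = 9/16.
From π_2 · 1/2 = π_3 · 3/10: π_3/π_2 = (1/2)/(3/10) = 5/3.
Take π_1 proportional to 1; then unnormalized π = (1, 9/16, 15/16). Normalize by dividing by the sum 5/2:
  π = (2/5, 9/40, 3/8).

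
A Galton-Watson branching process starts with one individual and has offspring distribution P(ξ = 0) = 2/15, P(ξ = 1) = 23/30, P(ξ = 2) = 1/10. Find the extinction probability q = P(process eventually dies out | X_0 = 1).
q = 1

Mean offspring μ = 0·2/15 + 1·23/30 + 2·1/10 = 29/30 ≤ 1. For μ ≤ 1 with offspring not concentrated at 1, the Galton-Watson process goes extinct almost surely, so q = 1.
(Algebraic check: The pgf is f(s) = 2/15 + 23/30·s + 1/10·s². The extinction probability q is the smallest fixed point of f in [0, 1]. Setting s = f(s):
  1/10·s² + (23/30 − 1)·s + 2/15 = 0
  1/10·s² − (2/15 + 1/10)·s + 2/15 = 0
which factors as (s − 1)·(1/10·s − 2/15) = 0, giving roots s = 1 and s = (2/15)/(1/10) = 4/3. Since 4/3 ≥ 1, the smallest root in [0, 1] is s = 1.)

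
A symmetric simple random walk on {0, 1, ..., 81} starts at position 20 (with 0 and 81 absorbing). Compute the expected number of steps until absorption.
E[τ | X_0 = 20] = 1220

Let v_k = E[τ | X_0 = k]. Boundary: v_0 = v_81 = 0. Recurrence: v_k = 1 + (v_{k-1} + v_{k+1})/2 for 1 ≤ k ≤ 80. The particular solution to v_k − (v_{k-1} + v_{k+1})/2 = 1 is v_k = −k^2. Adding homogeneous solution A + B k and matching boundaries gives v_k = k (81 − k). Substituting k = 20: v_20 = 20 · 61 = 1220.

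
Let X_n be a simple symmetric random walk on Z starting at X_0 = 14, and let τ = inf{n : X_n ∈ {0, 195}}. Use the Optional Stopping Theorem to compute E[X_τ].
E[X_τ] = 14

X_n is a martingale and τ is a bounded-mean stopping time (indeed τ is finite a.s. with bounded expectation since the walk is in a bounded region). By the OST, E[X_τ] = E[X_0] = 14. Equivalently: E[X_τ] = 195 · P(hit 195 first) + 0 · P(hit 0 first) = 195 · (14/195) = 14.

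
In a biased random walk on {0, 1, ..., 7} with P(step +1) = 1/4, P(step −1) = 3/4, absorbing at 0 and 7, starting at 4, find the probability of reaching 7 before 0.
P(hit 7 before 0) = (1 − (3)^4) / (1 − (3)^7) = 40/1093

Let u_k denote P(reach 7 before 0 | start at k). Boundary: u_0 = 0, u_7 = 1. Recurrence: u_k = 1/4·u_{k+1} + 3/4·u_{k-1} for 1 ≤ k ≤ 6. Try u_k = A + B·r^k with r = q/p = (3/4)/(1/4) = 3. Substitution satisfies the recurrence; boundary conditions give:
  u_k = (1 − r^k) / (1 − r^N) = (1 − (3)^4) / (1 − (3)^7) = 40/1093.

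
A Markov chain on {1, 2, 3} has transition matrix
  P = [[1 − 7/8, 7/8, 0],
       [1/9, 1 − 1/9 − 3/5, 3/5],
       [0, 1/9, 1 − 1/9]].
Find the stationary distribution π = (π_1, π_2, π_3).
π = (5/257, 315/2056, 1701/2056)

This is a birth-death chain on three states, which satisfies detailed balance: π_1 · P_{12} = π_2 · P_{21} and π_2 · P_{23} = π_3 · P_{32}.
From π_1 · 7/8 = π_2 · 1/9: π_2/π_1 = (7/8)/(1/9) = 63/8.
From π_2 · 3/5 = π_3 · 1/9: π_3/π_2 = (3/5)/(1/9) = 27/5.
Take π_1 proportional to 1; then unnormalized π = (1, 63/8, 1701/40). Normalize by dividing by the sum 257/5:
  π = (5/257, 315/2056, 1701/2056).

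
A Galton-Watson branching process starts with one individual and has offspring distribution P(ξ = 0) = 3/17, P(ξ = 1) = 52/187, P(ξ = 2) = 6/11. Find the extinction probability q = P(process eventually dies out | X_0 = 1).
q = 11/34

The pgf is f(s) = 3/17 + 52/187·s + 6/11·s². The extinction probability q is the smallest fixed point of f in [0, 1]. Setting s = f(s):
  6/11·s² + (52/187 − 1)·s + 3/17 = 0
  6/11·s² − (3/17 + 6/11)·s + 3/17 = 0
which factors as (s − 1)·(6/11·s − 3/17) = 0, giving roots s = 1 and s = (3/17)/(6/11) = 11/34.
Mean offspring μ = 52/187 + 2·6/11 = 256/187 > 1 (supercritical), so q < 1. The extinction probability is the smaller root: q = (3/17)/(6/11) = 11/34.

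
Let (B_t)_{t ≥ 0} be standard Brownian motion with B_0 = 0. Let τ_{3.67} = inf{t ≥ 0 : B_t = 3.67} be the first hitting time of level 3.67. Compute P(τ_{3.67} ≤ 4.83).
P(τ_{3.67} ≤ 4.83) = 2(1 − Φ(3.67/√4.83)) = 2(1 − Φ(1.6699)) ≈ 0.0949

By the reflection principle for standard BM, P(τ_b ≤ t) = 2 · P(B_t ≥ b). Since B_t ~ N(0, t), P(B_t ≥ 3.67) = 1 − Φ(3.67/√t) = 1 − Φ(3.67/√4.83) = 1 − Φ(1.6699) ≈ 0.04747. Doubling: P(τ_{3.67} ≤ 4.83) ≈ 2 · 0.04747 = 0.09494 ≈ 0.0949.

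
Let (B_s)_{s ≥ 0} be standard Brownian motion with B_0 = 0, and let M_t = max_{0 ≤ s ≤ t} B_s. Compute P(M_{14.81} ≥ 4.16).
P(M_{14.81} ≥ 4.16) = 2·P(B_{14.81} ≥ 4.16) = 2(1 − Φ(4.16/√14.81)) ≈ 0.2797

By the reflection principle for Brownian motion, P(M_t ≥ a) = 2 · P(B_t ≥ a) for a ≥ 0. Since B_t ~ N(0, t), P(B_t ≥ 4.16) = 1 − Φ(4.16/√t) = 1 − Φ(4.16/√14.81) = 1 − Φ(1.0810). So
  P(M_{14.81} ≥ 4.16) = 2(1 − Φ(1.0810)) ≈ 0.2797.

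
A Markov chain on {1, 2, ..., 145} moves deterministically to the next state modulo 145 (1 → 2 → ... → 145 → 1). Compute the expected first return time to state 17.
E[T_17 | X_0 = 17] = 145

The chain cycles deterministically, so starting at state 17 it returns in exactly 145 steps. Equivalently, the stationary distribution is uniform π_j = 1/145 for every state j, so by Kac's formula E[T_17] = 1/π_17 = 145.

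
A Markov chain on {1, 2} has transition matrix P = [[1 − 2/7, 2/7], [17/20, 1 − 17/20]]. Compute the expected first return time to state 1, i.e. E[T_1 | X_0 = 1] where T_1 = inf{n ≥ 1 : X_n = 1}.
E[T_1 | X_0 = 1] = 1/π_1 = 159/119

For an irreducible recurrent Markov chain with stationary distribution π, E[T_i | X_0 = i] = 1/π_i (Kac's formula). Here π_1 = (17/20)/(2/7 + 17/20) = (17/20)/(159/140) = 119/159, so E[T_1 | X_0 = 1] = 1/π_1 = (2/7 + 17/20)/(17/20) = (159/140)/(17/20) = 159/119.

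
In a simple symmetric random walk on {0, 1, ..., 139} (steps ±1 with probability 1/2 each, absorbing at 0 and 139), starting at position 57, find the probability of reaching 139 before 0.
P(hit 139 before 0) = 57/139

Let u_k = P(hit 139 before 0 | start at k). Then u_0 = 0, u_139 = 1, and u_k = u_{k-1}/2 + u_{k+1}/2 for 1 ≤ k ≤ 138. This harmonic recurrence is solved by u_k = k/139, giving u_57 = 57/139.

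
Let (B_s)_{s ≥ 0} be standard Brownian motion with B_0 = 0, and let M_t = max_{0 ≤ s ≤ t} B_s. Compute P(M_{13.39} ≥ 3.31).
P(M_{13.39} ≥ 3.31) = 2·P(B_{13.39} ≥ 3.31) = 2(1 − Φ(3.31/√13.39)) ≈ 0.3657

By the reflection principle for Brownian motion, P(M_t ≥ a) = 2 · P(B_t ≥ a) for a ≥ 0. Since B_t ~ N(0, t), P(B_t ≥ 3.31) = 1 − Φ(3.31/√t) = 1 − Φ(3.31/√13.39) = 1 − Φ(0.9046). So
  P(M_{13.39} ≥ 3.31) = 2(1 − Φ(0.9046)) ≈ 0.3657.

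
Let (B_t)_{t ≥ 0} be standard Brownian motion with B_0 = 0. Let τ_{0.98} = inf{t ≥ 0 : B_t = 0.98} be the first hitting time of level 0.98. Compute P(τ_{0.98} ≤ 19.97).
P(τ_{0.98} ≤ 19.97) = 2(1 − Φ(0.98/√19.97)) = 2(1 − Φ(0.2193)) ≈ 0.8264

By the reflection principle for standard BM, P(τ_b ≤ t) = 2 · P(B_t ≥ b). Since B_t ~ N(0, t), P(B_t ≥ 0.98) = 1 − Φ(0.98/√t) = 1 − Φ(0.98/√19.97) = 1 − Φ(0.2193) ≈ 0.41321. Doubling: P(τ_{0.98} ≤ 19.97) ≈ 2 · 0.41321 = 0.82642 ≈ 0.8264.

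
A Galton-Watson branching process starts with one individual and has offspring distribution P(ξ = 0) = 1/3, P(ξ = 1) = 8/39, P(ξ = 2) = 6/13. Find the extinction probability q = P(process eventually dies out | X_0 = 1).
q = 13/18

The pgf is f(s) = 1/3 + 8/39·s + 6/13·s². The extinction probability q is the smallest fixed point of f in [0, 1]. Setting s = f(s):
  6/13·s² + (8/39 − 1)·s + 1/3 = 0
  6/13·s² − (1/3 + 6/13)·s + 1/3 = 0
which factors as (s − 1)·(6/13·s − 1/3) = 0, giving roots s = 1 and s = (1/3)/(6/13) = 13/18.
Mean offspring μ = 8/39 + 2·6/13 = 44/39 > 1 (supercritical), so q < 1. The extinction probability is the smaller root: q = (1/3)/(6/13) = 13/18.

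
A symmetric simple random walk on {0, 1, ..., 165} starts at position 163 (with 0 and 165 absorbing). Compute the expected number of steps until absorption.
E[τ | X_0 = 163] = 326

Let v_k = E[τ | X_0 = k]. Boundary: v_0 = v_165 = 0. Recurrence: v_k = 1 + (v_{k-1} + v_{k+1})/2 for 1 ≤ k ≤ 164. The particular solution to v_k − (v_{k-1} + v_{k+1})/2 = 1 is v_k = −k^2. Adding homogeneous solution A + B k and matching boundaries gives v_k = k (165 − k). Substituting k = 163: v_163 = 163 · 2 = 326.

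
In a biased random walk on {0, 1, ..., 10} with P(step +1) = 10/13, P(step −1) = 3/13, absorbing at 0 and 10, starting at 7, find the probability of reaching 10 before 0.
P(hit 10 before 0) = (1 − (3/10)^7) / (1 − (3/10)^10) = 1428259000/1428562993

Let u_k denote P(reach 10 before 0 | start at k). Boundary: u_0 = 0, u_10 = 1. Recurrence: u_k = 10/13·u_{k+1} + 3/13·u_{k-1} for 1 ≤ k ≤ 9. Try u_k = A + B·r^k with r = q/p = (3/13)/(10/13) = 3/10. Substitution satisfies the recurrence; boundary conditions give:
  u_k = (1 − r^k) / (1 − r^N) = (1 − (3/10)^7) / (1 − (3/10)^10) = 1428259000/1428562993.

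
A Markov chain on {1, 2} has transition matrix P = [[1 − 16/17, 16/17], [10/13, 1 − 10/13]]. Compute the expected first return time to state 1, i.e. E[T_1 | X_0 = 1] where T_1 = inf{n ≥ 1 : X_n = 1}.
E[T_1 | X_0 = 1] = 1/π_1 = 189/85

For an irreducible recurrent Markov chain with stationary distribution π, E[T_i | X_0 = i] = 1/π_i (Kac's formula). Here π_1 = (10/13)/(16/17 + 10/13) = (10/13)/(378/221) = 85/189, so E[T_1 | X_0 = 1] = 1/π_1 = (16/17 + 10/13)/(10/13) = (378/221)/(10/13) = 189/85.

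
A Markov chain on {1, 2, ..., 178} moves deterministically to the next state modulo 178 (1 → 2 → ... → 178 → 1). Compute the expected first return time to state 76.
E[T_76 | X_0 = 76] = 178

The chain cycles deterministically, so starting at state 76 it returns in exactly 178 steps. Equivalently, the stationary distribution is uniform π_j = 1/178 for every state j, so by Kac's formula E[T_76] = 1/π_76 = 178.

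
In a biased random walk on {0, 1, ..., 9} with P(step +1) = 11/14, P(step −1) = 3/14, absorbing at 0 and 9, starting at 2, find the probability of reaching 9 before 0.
P(hit 9 before 0) = (1 − (3/11)^2) / (1 − (3/11)^9) = 272820394/294741001

Let u_k denote P(reach 9 before 0 | start at k). Boundary: u_0 = 0, u_9 = 1. Recurrence: u_k = 11/14·u_{k+1} + 3/14·u_{k-1} for 1 ≤ k ≤ 8. Try u_k = A + B·r^k with r = q/p = (3/14)/(11/14) = 3/11. Substitution satisfies the recurrence; boundary conditions give:
  u_k = (1 − r^k) / (1 − r^N) = (1 − (3/11)^2) / (1 − (3/11)^9) = 272820394/294741001.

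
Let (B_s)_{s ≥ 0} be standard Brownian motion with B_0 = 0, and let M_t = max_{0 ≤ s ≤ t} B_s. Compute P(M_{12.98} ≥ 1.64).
P(M_{12.98} ≥ 1.64) = 2·P(B_{12.98} ≥ 1.64) = 2(1 − Φ(1.64/√12.98)) ≈ 0.6490

By the reflection principle for Brownian motion, P(M_t ≥ a) = 2 · P(B_t ≥ a) for a ≥ 0. Since B_t ~ N(0, t), P(B_t ≥ 1.64) = 1 − Φ(1.64/√t) = 1 − Φ(1.64/√12.98) = 1 − Φ(0.4552). So
  P(M_{12.98} ≥ 1.64) = 2(1 − Φ(0.4552)) ≈ 0.6490.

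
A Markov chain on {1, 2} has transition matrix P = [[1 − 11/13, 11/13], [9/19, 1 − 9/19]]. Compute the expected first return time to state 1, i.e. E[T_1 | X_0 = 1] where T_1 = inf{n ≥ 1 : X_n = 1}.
E[T_1 | X_0 = 1] = 1/π_1 = 326/117

For an irreducible recurrent Markov chain with stationary distribution π, E[T_i | X_0 = i] = 1/π_i (Kac's formula). Here π_1 = (9/19)/(11/13 + 9/19) = (9/19)/(326/247) = 117/326, so E[T_1 | X_0 = 1] = 1/π_1 = (11/13 + 9/19)/(9/19) = (326/247)/(9/19) = 326/117.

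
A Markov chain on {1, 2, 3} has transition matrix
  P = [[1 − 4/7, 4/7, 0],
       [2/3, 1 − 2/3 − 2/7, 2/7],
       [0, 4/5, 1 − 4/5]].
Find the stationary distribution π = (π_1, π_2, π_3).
π = (49/106, 21/53, 15/106)

This is a birth-death chain on three states, which satisfies detailed balance: π_1 · P_{12} = π_2 · P_{21} and π_2 · P_{23} = π_3 · P_{32}.
From π_1 · 4/7 = π_2 · 2/3: π_2/π_1 = (4/7)/(2/3) = 6/7.
From π_2 · 2/7 = π_3 · 4/5: π_3/π_2 = (2/7)/(4/5) = 5/14.
Take π_1 proportional to 1; then unnormalized π = (1, 6/7, 15/49). Normalize by dividing by the sum 106/49:
  π = (49/106, 21/53, 15/106).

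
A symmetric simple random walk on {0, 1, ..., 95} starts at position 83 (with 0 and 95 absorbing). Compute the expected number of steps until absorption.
E[τ | X_0 = 83] = 996

Let v_k = E[τ | X_0 = k]. Boundary: v_0 = v_95 = 0. Recurrence: v_k = 1 + (v_{k-1} + v_{k+1})/2 for 1 ≤ k ≤ 94. The particular solution to v_k − (v_{k-1} + v_{k+1})/2 = 1 is v_k = −k^2. Adding homogeneous solution A + B k and matching boundaries gives v_k = k (95 − k). Substituting k = 83: v_83 = 83 · 12 = 996.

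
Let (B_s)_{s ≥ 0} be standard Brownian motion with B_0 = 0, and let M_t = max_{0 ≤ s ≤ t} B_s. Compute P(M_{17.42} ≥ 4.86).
P(M_{17.42} ≥ 4.86) = 2·P(B_{17.42} ≥ 4.86) = 2(1 − Φ(4.86/√17.42)) ≈ 0.2443

By the reflection principle for Brownian motion, P(M_t ≥ a) = 2 · P(B_t ≥ a) for a ≥ 0. Since B_t ~ N(0, t), P(B_t ≥ 4.86) = 1 − Φ(4.86/√t) = 1 − Φ(4.86/√17.42) = 1 − Φ(1.1644). So
  P(M_{17.42} ≥ 4.86) = 2(1 − Φ(1.1644)) ≈ 0.2443.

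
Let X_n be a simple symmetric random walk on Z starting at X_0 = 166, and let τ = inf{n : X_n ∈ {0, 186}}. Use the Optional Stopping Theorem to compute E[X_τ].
E[X_τ] = 166

X_n is a martingale and τ is a bounded-mean stopping time (indeed τ is finite a.s. with bounded expectation since the walk is in a bounded region). By the OST, E[X_τ] = E[X_0] = 166. Equivalently: E[X_τ] = 186 · P(hit 186 first) + 0 · P(hit 0 first) = 186 · (166/186) = 166.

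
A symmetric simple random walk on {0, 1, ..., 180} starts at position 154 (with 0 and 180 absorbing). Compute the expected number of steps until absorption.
E[τ | X_0 = 154] = 4004

Let v_k = E[τ | X_0 = k]. Boundary: v_0 = v_180 = 0. Recurrence: v_k = 1 + (v_{k-1} + v_{k+1})/2 for 1 ≤ k ≤ 179. The particular solution to v_k − (v_{k-1} + v_{k+1})/2 = 1 is v_k = −k^2. Adding homogeneous solution A + B k and matching boundaries gives v_k = k (180 − k). Substituting k = 154: v_154 = 154 · 26 = 4004.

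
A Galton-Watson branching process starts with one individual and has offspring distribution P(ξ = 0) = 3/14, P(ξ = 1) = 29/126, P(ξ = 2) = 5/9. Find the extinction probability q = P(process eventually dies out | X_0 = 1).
q = 27/70

The pgf is f(s) = 3/14 + 29/126·s + 5/9·s². The extinction probability q is the smallest fixed point of f in [0, 1]. Setting s = f(s):
  5/9·s² + (29/126 − 1)·s + 3/14 = 0
  5/9·s² − (3/14 + 5/9)·s + 3/14 = 0
which factors as (s − 1)·(5/9·s − 3/14) = 0, giving roots s = 1 and s = (3/14)/(5/9) = 27/70.
Mean offspring μ = 29/126 + 2·5/9 = 169/126 > 1 (supercritical), so q < 1. The extinction probability is the smaller root: q = (3/14)/(5/9) = 27/70.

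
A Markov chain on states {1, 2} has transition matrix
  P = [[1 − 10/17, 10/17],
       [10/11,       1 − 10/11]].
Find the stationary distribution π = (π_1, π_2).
π_1 = 17/28, π_2 = 11/28

Solve πP = π with π_1 + π_2 = 1. From πP = π: π_1 · (1 − 10/17) + π_2 · 10/11 = π_1 ⇒ π_2 · 10/11 = π_1 · 10/17 ⇒ π_2/π_1 = (10/17)/(10/11) = 11/17. Together with π_1 + π_2 = 1:
  π_1 = (10/11)/(10/17 + 10/11) = (10/11)/(280/187) = 17/28,
  π_2 = (10/17)/(10/17 + 10/11) = (10/17)/(280/187) = 11/28.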